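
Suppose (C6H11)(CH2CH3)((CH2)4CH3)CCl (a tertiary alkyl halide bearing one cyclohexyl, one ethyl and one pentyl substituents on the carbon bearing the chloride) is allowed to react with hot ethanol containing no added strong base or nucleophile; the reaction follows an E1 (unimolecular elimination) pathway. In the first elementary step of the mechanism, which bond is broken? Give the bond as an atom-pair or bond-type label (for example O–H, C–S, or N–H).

Step 1: Ionisation: the C–Cl σ-bond cleaves heterolytically; both bonding electrons depart with Cl⁻, leaving a tertiary carbocation at the α-carbon.
The bond broken in this step is the C–Cl bond.

C–Cl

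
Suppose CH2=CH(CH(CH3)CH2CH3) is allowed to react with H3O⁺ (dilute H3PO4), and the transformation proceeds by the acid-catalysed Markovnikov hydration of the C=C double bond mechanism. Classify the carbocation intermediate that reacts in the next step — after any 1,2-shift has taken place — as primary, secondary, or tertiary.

tertiary

Step 1: Electrophilic addition begins with the π(C=C) electrons forming a bond to the proton of H3O⁺. Following Markovnikov's rule, the resulting cation is secondary. H2O is released.
Step 2: A hydride (H with its bonding pair) migrates from the adjacent sec-butyl carbon to the cationic centre — a 1,2-hydride shift — upgrading the secondary cation to a tertiary one.
The cation rearranges from secondary to tertiary via a 1,2-hydride shift from the adjacent sec-butyl carbon; the tertiary cation is what reacts next.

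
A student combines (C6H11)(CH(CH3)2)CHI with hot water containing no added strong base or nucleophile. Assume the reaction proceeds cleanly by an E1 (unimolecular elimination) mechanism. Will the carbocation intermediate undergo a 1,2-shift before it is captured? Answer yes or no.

The first-formed carbocation is secondary.
The adjacent isopropyl carbon already bears 2 other carbon substituents and has a hydrogen to migrate; after a 1,2-hydride shift from that carbon the positive charge sits on a tertiary centre.
Tertiary is more stable than secondary, so the shift occurs.

yes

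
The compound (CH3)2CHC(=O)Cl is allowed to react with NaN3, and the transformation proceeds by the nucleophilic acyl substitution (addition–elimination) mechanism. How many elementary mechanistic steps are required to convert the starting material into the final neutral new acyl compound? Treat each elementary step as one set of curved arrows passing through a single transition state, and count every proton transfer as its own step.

Step 1: N3⁻ adds to the carbonyl carbon; the C=O π electrons shift onto oxygen and a tetrahedral alkoxide intermediate forms.
Step 2: Elimination step: re-formation of the carbonyl π bond drives out Cl⁻, giving the new acyl compound.
Total: 2 elementary steps.

2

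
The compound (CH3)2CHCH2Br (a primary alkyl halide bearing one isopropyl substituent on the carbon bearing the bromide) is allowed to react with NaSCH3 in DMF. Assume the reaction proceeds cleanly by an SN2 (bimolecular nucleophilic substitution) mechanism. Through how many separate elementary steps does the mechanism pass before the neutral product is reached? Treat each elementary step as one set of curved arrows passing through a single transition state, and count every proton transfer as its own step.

1

Step 1: The methanethiolate nucleophile donates a lone pair from S to the α-carbon in a backside attack; simultaneously the C–Br σ-bond breaks and both of its electrons leave with Br⁻. One concerted step with inversion of configuration.
Total: 1 elementary step.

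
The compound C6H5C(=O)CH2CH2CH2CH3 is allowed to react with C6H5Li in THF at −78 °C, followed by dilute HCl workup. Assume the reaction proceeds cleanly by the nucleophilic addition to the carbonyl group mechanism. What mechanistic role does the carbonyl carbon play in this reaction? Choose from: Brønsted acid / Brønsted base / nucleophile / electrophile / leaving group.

Step 1: the carbanion-like carbon of C6H5Li attacks the sp² carbonyl carbon; the C=O π bond breaks and the electrons end up as a lone pair on the alkoxide oxygen of the tetrahedral intermediate.
The carbonyl carbon accepts an electron pair into an empty or π* orbital — it is the electrophile.

electrophile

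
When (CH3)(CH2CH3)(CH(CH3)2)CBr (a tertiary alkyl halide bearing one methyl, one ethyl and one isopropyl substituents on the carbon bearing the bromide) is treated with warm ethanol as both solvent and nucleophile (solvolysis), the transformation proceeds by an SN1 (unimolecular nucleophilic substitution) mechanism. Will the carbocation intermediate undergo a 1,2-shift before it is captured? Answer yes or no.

no

The first-formed carbocation is tertiary.
No single 1,2-shift to an adjacent carbon would produce a more-substituted cation than the one already present, so no rearrangement occurs.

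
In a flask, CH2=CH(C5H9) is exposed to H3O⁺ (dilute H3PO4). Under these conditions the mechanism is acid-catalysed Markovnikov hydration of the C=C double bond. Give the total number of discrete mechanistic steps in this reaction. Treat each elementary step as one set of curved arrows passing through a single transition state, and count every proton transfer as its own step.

Step 1: The π electrons of the C=C bond attack a proton of H3O⁺; Markovnikov addition places the new C–H on the less-substituted alkene carbon, so the positive charge ends up on the more-substituted carbon — a secondary carbocation. H2O is released.
Step 2: A 1,2-hydride shift from the adjacent cyclopentyl carbon moves the positive charge from the secondary centre to an adjacent carbon, generating a more stable tertiary carbocation.
Step 3: A lone pair on the oxygen of H2O attacks the carbocation, forming a C–O bond and an oxonium ion (a protonated alcohol).
Step 4: H2O removes a proton from the oxonium oxygen, regenerating H3O⁺ and giving the neutral alcohol.
Total: 4 elementary steps.

4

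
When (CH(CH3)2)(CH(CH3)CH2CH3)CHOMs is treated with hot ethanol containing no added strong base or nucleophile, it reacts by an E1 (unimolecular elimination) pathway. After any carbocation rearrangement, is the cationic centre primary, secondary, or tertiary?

tertiary

Step 1: Rate-determining heterolysis of the C–O bond gives MsO⁻ and a secondary carbocation.
Step 2: A 1,2-hydride shift from the adjacent isopropyl carbon moves the positive charge from the secondary centre to an adjacent carbon, generating a more stable tertiary carbocation.
The cation rearranges from secondary to tertiary via a 1,2-hydride shift from the adjacent isopropyl carbon; the tertiary cation is what reacts next.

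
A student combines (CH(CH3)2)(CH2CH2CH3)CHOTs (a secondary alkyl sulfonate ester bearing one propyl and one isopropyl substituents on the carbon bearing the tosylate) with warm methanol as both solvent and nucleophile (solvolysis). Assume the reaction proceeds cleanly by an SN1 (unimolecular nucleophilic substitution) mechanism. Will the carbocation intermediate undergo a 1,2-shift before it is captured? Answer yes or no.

The first-formed carbocation is secondary.
The adjacent isopropyl carbon already bears 2 other carbon substituents and has a hydrogen to migrate; after a 1,2-hydride shift from that carbon the positive charge sits on a tertiary centre.
Tertiary is more stable than secondary, so the shift occurs.

yes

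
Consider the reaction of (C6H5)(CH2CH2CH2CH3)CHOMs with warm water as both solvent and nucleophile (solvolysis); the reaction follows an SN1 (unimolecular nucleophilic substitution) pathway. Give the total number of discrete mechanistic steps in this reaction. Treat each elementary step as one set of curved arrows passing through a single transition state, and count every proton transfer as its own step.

Step 1: The C–O bond breaks with both electrons going to the mesylate; MsO⁻ leaves and a secondary carbocation remains.
(No 1,2-shift: no single shift to an adjacent carbon would give a more stable cation.)
Step 2: H2O donates an oxygen lone pair into the empty p orbital of the cation, giving a protonated alcohol (an oxonium ion).
Step 3: A second solvent molecule removes the proton on oxygen, giving the neutral alcohol product.
Total: 3 elementary steps.

3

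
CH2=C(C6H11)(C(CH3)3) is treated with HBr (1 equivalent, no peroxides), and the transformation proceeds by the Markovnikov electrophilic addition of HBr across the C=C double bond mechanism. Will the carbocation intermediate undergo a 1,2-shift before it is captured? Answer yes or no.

The first-formed carbocation is tertiary.
No single 1,2-shift to an adjacent carbon would produce a more-substituted cation than the one already present, so no rearrangement occurs.

no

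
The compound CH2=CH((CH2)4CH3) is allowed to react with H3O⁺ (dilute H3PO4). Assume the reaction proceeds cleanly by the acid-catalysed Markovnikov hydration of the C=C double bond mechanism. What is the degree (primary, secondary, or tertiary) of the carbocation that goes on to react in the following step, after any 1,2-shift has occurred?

secondary

Step 1: The π electrons of the C=C bond attack a proton of H3O⁺; Markovnikov addition places the new C–H on the less-substituted alkene carbon, so the positive charge ends up on the more-substituted carbon — a secondary carbocation. H2O is released.
No single 1,2-shift to an adjacent carbon would give a more-substituted cation, so no rearrangement occurs.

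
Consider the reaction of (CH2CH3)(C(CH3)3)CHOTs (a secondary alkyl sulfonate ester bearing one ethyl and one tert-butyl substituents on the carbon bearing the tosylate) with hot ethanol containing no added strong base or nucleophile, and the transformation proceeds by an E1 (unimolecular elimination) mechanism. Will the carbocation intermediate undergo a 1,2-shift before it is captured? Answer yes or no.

yes

The first-formed carbocation is secondary.
The adjacent tert-butyl carbon has no hydrogen but bears methyl groups; migration of one methyl with its bonding pair (a 1,2-methyl shift) places the charge on a tertiary centre.
Tertiary is more stable than secondary, so the shift occurs.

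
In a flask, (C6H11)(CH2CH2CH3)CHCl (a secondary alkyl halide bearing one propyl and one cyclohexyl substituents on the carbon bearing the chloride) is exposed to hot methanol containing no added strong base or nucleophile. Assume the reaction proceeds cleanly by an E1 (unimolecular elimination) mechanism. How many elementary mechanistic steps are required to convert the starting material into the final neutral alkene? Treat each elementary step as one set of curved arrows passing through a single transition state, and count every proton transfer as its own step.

3

Step 1: Unassisted departure of Cl⁻ (taking the C–Cl bonding pair) generates a secondary carbocation.
Step 2: Carbocation rearrangement: a 1,2-hydride shift from the adjacent cyclohexyl carbon converts the initially-formed secondary cation into the more stable tertiary cation.
Step 3: Loss of a β-proton to a methanol molecule of the solvent: the C–H bonding pair collapses toward the cationic carbon to form the C=C π bond, yielding the alkene.
Total: 3 elementary steps.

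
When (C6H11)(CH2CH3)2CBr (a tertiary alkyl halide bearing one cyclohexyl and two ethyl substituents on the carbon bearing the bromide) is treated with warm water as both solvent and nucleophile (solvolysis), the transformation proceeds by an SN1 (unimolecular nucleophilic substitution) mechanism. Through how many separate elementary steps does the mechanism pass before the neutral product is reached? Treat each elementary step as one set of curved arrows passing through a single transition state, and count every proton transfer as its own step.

3

Step 1: The C–Br bond breaks with both electrons going to the bromide; Br⁻ leaves and a tertiary carbocation remains.
(No 1,2-shift: no single shift to an adjacent carbon would give a more stable cation.)
Step 2: Nucleophilic capture: the oxygen of H2O bonds to the cationic carbon, producing an oxonium-ion intermediate.
Step 3: A second solvent molecule removes the proton on oxygen, giving the neutral alcohol product.
Total: 3 elementary steps.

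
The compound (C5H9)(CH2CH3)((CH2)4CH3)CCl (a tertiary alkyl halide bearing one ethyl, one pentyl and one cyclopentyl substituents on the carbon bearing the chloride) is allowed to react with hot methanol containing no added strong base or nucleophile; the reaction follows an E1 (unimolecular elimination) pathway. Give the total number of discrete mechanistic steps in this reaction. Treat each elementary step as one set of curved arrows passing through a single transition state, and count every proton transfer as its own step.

Step 1: Rate-determining heterolysis of the C–Cl bond gives Cl⁻ and a tertiary carbocation.
(No 1,2-shift: no single shift to an adjacent carbon would give a more stable cation.)
Step 2: A methanol molecule (solvent) deprotonates a β-carbon; as the C–H bond breaks, those electrons form the new alkene π bond.
Total: 2 elementary steps.

2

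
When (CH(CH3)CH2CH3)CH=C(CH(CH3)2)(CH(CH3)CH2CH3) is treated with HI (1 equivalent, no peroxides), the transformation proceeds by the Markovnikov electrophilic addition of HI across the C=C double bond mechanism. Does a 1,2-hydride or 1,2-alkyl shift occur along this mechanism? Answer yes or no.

no

The first-formed carbocation is tertiary.
No single 1,2-shift to an adjacent carbon would produce a more-substituted cation than the one already present, so no rearrangement occurs.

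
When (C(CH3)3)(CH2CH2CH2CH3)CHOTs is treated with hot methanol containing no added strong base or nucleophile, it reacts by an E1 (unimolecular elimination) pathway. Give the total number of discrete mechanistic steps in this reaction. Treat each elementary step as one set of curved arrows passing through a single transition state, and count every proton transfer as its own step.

3

Step 1: The C–O bond breaks with both electrons going to the tosylate; TsO⁻ leaves and a secondary carbocation remains.
Step 2: A methyl group with its bonding pair migrates from the adjacent tert-butyl carbon to the cationic centre — a 1,2-methyl shift — upgrading the secondary cation to a tertiary one.
Step 3: A methanol molecule (solvent) deprotonates a β-carbon; as the C–H bond breaks, those electrons form the new alkene π bond.
Total: 3 elementary steps.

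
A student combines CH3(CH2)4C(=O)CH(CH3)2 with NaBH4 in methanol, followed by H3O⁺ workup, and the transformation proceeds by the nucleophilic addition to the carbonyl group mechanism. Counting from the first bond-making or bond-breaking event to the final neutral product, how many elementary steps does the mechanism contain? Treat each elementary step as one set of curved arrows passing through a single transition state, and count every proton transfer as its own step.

Step 1: Nucleophilic addition: H⁻ (delivered from BH4⁻) adds to the carbonyl carbon, pushing the π(C=O) electron pair onto oxygen and giving a tetrahedral alkoxide.
Step 2: On H3O⁺ workup the alkoxide oxygen is protonated, giving an alcohol.
Total: 2 elementary steps.

2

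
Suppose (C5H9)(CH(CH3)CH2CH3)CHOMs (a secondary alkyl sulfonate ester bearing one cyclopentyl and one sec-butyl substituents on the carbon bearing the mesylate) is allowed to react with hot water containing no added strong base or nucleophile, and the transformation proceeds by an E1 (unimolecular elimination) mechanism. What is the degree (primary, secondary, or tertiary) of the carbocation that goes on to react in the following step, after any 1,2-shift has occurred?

tertiary

Step 1: Rate-determining heterolysis of the C–O bond gives MsO⁻ and a secondary carbocation.
Step 2: A hydride (H with its bonding pair) migrates from the adjacent cyclopentyl carbon to the cationic centre — a 1,2-hydride shift — upgrading the secondary cation to a tertiary one.
The cation rearranges from secondary to tertiary via a 1,2-hydride shift from the adjacent cyclopentyl carbon; the tertiary cation is what reacts next.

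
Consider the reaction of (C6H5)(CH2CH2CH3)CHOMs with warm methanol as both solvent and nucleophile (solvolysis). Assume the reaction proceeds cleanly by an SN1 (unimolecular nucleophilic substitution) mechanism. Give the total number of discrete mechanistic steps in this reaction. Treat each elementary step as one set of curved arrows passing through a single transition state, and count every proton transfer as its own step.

Step 1: The C–O bond breaks with both electrons going to the mesylate; MsO⁻ leaves and a secondary carbocation remains.
(No 1,2-shift: no single shift to an adjacent carbon would give a more stable cation.)
Step 2: A lone pair on the oxygen of CH3OH attacks the carbocation, forming a new C–O σ-bond and an oxonium ion.
Step 3: Deprotonation of the oxonium oxygen by solvent methanol yields the neutral ether.
Total: 3 elementary steps.

3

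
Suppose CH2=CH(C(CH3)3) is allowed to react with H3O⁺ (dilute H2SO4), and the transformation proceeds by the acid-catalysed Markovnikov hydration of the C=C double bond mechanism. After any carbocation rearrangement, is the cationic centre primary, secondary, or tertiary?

Step 1: The π electrons of the C=C bond attack a proton of H3O⁺; Markovnikov addition places the new C–H on the less-substituted alkene carbon, so the positive charge ends up on the more-substituted carbon — a secondary carbocation. H2O is released.
Step 2: Carbocation rearrangement: a 1,2-methyl shift from the adjacent tert-butyl carbon converts the initially-formed secondary cation into the more stable tertiary cation.
The cation rearranges from secondary to tertiary via a 1,2-methyl shift from the adjacent tert-butyl carbon; the tertiary cation is what reacts next.

tertiary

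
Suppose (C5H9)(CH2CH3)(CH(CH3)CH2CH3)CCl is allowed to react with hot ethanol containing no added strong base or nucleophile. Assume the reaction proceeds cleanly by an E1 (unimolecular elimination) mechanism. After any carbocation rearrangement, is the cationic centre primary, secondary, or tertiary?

tertiary

Step 1: Unassisted departure of Cl⁻ (taking the C–Cl bonding pair) generates a tertiary carbocation.
No single 1,2-shift to an adjacent carbon would give a more-substituted cation, so no rearrangement occurs.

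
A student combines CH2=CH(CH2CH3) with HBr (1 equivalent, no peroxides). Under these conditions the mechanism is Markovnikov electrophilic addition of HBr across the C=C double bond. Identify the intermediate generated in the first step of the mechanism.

Step 1: The π electrons of the C=C bond attack a proton of HBr; Markovnikov addition places the new C–H on the less-substituted alkene carbon, so the positive charge ends up on the more-substituted carbon — a secondary carbocation. The H–Br bond breaks heterolytically, releasing Br⁻.
After step 1 the species present is a secondary carbocation.

secondary carbocation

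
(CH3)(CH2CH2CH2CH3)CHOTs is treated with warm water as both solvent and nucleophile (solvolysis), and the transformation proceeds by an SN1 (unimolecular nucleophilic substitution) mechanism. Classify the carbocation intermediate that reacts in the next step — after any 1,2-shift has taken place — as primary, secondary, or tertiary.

Step 1: Ionisation: the C–O σ-bond cleaves heterolytically; both bonding electrons depart with TsO⁻, leaving a secondary carbocation at the α-carbon.
No single 1,2-shift to an adjacent carbon would give a more-substituted cation, so no rearrangement occurs.

secondary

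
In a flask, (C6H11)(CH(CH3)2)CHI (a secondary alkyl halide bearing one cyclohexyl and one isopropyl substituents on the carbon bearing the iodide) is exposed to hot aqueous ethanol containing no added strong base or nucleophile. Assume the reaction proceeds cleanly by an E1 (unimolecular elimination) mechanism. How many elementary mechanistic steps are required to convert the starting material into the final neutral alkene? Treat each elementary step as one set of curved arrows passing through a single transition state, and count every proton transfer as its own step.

Step 1: Rate-determining heterolysis of the C–I bond gives I⁻ and a secondary carbocation.
Step 2: A 1,2-hydride shift from the adjacent cyclohexyl carbon moves the positive charge from the secondary centre to an adjacent carbon, generating a more stable tertiary carbocation.
Step 3: A weak base (a water (or ethanol) molecule from the solvent) removes a proton from a carbon adjacent to the cationic centre; the electrons of that C–H bond become the new π(C=C) bond, giving the alkene.
Total: 3 elementary steps.

3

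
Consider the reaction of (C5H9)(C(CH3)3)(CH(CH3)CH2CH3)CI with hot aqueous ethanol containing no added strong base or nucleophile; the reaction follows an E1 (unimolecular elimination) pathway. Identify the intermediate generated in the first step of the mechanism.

tertiary carbocation

Step 1: Rate-determining heterolysis of the C–I bond gives I⁻ and a tertiary carbocation.
After step 1 the species present is a tertiary carbocation.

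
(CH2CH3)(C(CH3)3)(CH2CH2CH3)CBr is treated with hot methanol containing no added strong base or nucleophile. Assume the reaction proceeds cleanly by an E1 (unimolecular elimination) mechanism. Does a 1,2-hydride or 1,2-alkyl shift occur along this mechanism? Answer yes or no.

The first-formed carbocation is tertiary.
No single 1,2-shift to an adjacent carbon would produce a more-substituted cation than the one already present, so no rearrangement occurs.

no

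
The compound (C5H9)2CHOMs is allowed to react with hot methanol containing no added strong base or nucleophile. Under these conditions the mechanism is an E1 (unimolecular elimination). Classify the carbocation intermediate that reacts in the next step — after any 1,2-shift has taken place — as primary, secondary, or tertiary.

tertiary

Step 1: Ionisation: the C–O σ-bond cleaves heterolytically; both bonding electrons depart with MsO⁻, leaving a secondary carbocation at the α-carbon.
Step 2: A hydride (H with its bonding pair) migrates from the adjacent cyclopentyl carbon to the cationic centre — a 1,2-hydride shift — upgrading the secondary cation to a tertiary one.
The cation rearranges from secondary to tertiary via a 1,2-hydride shift from the adjacent cyclopentyl carbon; the tertiary cation is what reacts next.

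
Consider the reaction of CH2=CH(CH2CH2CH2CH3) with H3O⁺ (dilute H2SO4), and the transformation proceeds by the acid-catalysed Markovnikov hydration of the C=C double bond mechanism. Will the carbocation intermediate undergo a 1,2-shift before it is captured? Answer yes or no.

The first-formed carbocation is secondary.
No single 1,2-shift to an adjacent carbon would produce a more-substituted cation than the one already present, so no rearrangement occurs.

no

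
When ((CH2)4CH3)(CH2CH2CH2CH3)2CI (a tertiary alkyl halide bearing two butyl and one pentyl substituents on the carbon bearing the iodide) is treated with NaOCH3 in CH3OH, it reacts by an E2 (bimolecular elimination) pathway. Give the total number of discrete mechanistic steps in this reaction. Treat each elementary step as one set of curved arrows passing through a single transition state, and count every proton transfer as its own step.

1

Step 1: In one step, CH3O⁻ pulls off a β-proton, the C–I bond cleaves, and a C=C double bond forms between the α- and β-carbons (E2, anti elimination).
Total: 1 elementary step.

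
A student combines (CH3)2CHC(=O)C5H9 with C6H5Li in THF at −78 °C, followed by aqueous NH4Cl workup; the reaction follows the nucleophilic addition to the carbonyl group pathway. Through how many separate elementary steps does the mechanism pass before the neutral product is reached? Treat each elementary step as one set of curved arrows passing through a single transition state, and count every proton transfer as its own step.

2

Step 1: the carbanion-like carbon of C6H5Li attacks the sp² carbonyl carbon; the C=O π bond breaks and the electrons end up as a lone pair on the alkoxide oxygen of the tetrahedral intermediate.
Step 2: On aqueous NH4Cl workup the alkoxide oxygen is protonated, giving an alcohol.
Total: 2 elementary steps.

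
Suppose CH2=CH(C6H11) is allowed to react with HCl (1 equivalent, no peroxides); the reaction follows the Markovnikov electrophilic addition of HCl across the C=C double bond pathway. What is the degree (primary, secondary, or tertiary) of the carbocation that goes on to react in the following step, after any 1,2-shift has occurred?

Step 1: Electrophilic addition begins with the π(C=C) electrons forming a bond to the proton of HCl. Following Markovnikov's rule, the resulting cation is secondary. The H–Cl bond breaks heterolytically, releasing Cl⁻.
Step 2: A hydride (H with its bonding pair) migrates from the adjacent cyclohexyl carbon to the cationic centre — a 1,2-hydride shift — upgrading the secondary cation to a tertiary one.
The cation rearranges from secondary to tertiary via a 1,2-hydride shift from the adjacent cyclohexyl carbon; the tertiary cation is what reacts next.

tertiary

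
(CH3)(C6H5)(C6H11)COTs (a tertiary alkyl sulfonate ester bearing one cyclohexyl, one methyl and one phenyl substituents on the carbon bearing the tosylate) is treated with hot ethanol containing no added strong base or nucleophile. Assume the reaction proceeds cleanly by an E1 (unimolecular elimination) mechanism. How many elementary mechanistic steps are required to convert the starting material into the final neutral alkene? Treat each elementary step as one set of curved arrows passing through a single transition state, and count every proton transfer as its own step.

Step 1: Ionisation: the C–O σ-bond cleaves heterolytically; both bonding electrons depart with TsO⁻, leaving a tertiary carbocation at the α-carbon.
(No 1,2-shift: no single shift to an adjacent carbon would give a more stable cation.)
Step 2: An ethanol molecule (solvent) deprotonates a β-carbon; as the C–H bond breaks, those electrons form the new alkene π bond.
Total: 2 elementary steps.

2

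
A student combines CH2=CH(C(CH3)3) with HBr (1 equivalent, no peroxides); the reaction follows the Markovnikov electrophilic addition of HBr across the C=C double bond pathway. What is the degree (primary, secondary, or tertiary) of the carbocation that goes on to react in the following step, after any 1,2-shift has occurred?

tertiary

Step 1: Electrophilic addition begins with the π(C=C) electrons forming a bond to the proton of HBr. Following Markovnikov's rule, the resulting cation is secondary. The H–Br bond breaks heterolytically, releasing Br⁻.
Step 2: A 1,2-methyl shift from the adjacent tert-butyl carbon moves the positive charge from the secondary centre to an adjacent carbon, generating a more stable tertiary carbocation.
The cation rearranges from secondary to tertiary via a 1,2-methyl shift from the adjacent tert-butyl carbon; the tertiary cation is what reacts next.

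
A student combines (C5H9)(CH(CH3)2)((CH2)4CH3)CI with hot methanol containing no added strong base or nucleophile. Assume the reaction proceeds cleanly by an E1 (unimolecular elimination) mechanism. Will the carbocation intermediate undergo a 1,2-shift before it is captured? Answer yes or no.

no

The first-formed carbocation is tertiary.
No single 1,2-shift to an adjacent carbon would produce a more-substituted cation than the one already present, so no rearrangement occurs.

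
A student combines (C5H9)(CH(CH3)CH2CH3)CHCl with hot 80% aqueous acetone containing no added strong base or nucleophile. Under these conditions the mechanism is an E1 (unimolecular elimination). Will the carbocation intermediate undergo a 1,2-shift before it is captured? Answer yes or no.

yes

The first-formed carbocation is secondary.
The adjacent sec-butyl carbon already bears 2 other carbon substituents and has a hydrogen to migrate; after a 1,2-hydride shift from that carbon the positive charge sits on a tertiary centre.
Tertiary is more stable than secondary, so the shift occurs.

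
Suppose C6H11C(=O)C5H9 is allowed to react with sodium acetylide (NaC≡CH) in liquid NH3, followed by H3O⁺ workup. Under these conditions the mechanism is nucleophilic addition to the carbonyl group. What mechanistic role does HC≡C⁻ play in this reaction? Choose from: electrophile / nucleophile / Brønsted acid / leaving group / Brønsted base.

nucleophile

Step 1: A lone pair / filled orbital on HC≡C⁻ attacks the electrophilic carbonyl carbon; the π(C=O) electrons shift onto oxygen, producing a tetrahedral alkoxide intermediate.
HC≡C⁻ donates an electron pair to form a new σ-bond to carbon — it is the nucleophile.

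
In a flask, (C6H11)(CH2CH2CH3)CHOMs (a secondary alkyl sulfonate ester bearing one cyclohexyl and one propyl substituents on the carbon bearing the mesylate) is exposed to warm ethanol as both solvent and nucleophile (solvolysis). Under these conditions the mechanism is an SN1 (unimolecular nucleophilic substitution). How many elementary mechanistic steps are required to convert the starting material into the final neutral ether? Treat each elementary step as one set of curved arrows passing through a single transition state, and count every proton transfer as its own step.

4

Step 1: Ionisation: the C–O σ-bond cleaves heterolytically; both bonding electrons depart with MsO⁻, leaving a secondary carbocation at the α-carbon.
Step 2: Carbocation rearrangement: a 1,2-hydride shift from the adjacent cyclohexyl carbon converts the initially-formed secondary cation into the more stable tertiary cation.
Step 3: CH3CH2OH donates an oxygen lone pair into the empty p orbital of the cation, giving a protonated ether (an oxonium ion).
Step 4: Deprotonation of the oxonium oxygen by solvent ethanol yields the neutral ether.
Total: 4 elementary steps.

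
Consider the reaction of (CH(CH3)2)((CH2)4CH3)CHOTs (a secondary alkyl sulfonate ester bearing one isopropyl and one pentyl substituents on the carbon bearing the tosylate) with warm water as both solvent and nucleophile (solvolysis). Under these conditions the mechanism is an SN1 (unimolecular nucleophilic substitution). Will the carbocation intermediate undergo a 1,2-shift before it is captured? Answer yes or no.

The first-formed carbocation is secondary.
The adjacent isopropyl carbon already bears 2 other carbon substituents and has a hydrogen to migrate; after a 1,2-hydride shift from that carbon the positive charge sits on a tertiary centre.
Tertiary is more stable than secondary, so the shift occurs.

yes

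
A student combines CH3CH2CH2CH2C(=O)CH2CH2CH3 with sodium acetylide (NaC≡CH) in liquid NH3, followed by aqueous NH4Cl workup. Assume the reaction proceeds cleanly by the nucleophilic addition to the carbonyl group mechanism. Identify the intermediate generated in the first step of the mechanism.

Step 1: HC≡C⁻ attacks the sp² carbonyl carbon; the C=O π bond breaks and the electrons end up as a lone pair on the alkoxide oxygen of the tetrahedral intermediate.
After step 1 the species present is a tetrahedral alkoxide intermediate.

tetrahedral alkoxide intermediate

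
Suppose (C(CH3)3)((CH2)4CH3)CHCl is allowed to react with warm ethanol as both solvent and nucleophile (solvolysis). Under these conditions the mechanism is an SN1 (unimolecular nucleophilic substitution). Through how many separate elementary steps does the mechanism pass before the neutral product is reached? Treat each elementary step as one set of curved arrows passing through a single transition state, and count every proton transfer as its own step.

Step 1: Unassisted departure of Cl⁻ (taking the C–Cl bonding pair) generates a secondary carbocation.
Step 2: Carbocation rearrangement: a 1,2-methyl shift from the adjacent tert-butyl carbon converts the initially-formed secondary cation into the more stable tertiary cation.
Step 3: Nucleophilic capture: the oxygen of CH3CH2OH bonds to the cationic carbon, producing an oxonium-ion intermediate.
Step 4: Proton transfer from the O–H of the oxonium ion to a solvent molecule delivers the neutral ether.
Total: 4 elementary steps.

4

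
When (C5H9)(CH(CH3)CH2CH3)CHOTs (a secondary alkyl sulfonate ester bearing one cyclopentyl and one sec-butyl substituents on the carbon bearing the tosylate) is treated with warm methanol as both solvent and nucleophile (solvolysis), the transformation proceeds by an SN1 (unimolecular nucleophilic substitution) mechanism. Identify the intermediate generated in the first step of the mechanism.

Step 1: Rate-determining heterolysis of the C–O bond gives TsO⁻ and a secondary carbocation.
After step 1 the species present is a secondary carbocation.

secondary carbocation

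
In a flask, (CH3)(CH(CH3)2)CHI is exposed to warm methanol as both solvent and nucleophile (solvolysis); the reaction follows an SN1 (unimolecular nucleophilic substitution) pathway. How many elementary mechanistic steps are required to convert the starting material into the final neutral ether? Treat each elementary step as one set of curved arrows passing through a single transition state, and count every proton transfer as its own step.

Step 1: Unassisted departure of I⁻ (taking the C–I bonding pair) generates a secondary carbocation.
Step 2: A hydride (H with its bonding pair) migrates from the adjacent isopropyl carbon to the cationic centre — a 1,2-hydride shift — upgrading the secondary cation to a tertiary one.
Step 3: Nucleophilic capture: the oxygen of CH3OH bonds to the cationic carbon, producing an oxonium-ion intermediate.
Step 4: A second solvent molecule removes the proton on oxygen, giving the neutral ether product.
Total: 4 elementary steps.

4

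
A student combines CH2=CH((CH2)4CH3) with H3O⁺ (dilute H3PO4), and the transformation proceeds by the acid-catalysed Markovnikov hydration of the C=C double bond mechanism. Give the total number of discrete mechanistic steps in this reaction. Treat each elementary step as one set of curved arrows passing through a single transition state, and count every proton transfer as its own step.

Step 1: Electrophilic addition begins with the π(C=C) electrons forming a bond to the proton of H3O⁺. Following Markovnikov's rule, the resulting cation is secondary. H2O is released.
(No 1,2-shift: no single shift to an adjacent carbon would give a more stable cation.)
Step 2: Water acts as the nucleophile: an oxygen lone pair bonds to the cationic carbon, giving an oxonium-ion intermediate.
Step 3: H2O removes a proton from the oxonium oxygen, regenerating H3O⁺ and giving the neutral alcohol.
Total: 3 elementary steps.

3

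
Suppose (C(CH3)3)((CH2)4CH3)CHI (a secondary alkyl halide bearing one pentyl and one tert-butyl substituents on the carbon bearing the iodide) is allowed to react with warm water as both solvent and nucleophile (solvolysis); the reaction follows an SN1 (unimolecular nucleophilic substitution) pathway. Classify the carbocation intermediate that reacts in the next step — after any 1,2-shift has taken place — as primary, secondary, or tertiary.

tertiary

Step 1: Unassisted departure of I⁻ (taking the C–I bonding pair) generates a secondary carbocation.
Step 2: A methyl group with its bonding pair migrates from the adjacent tert-butyl carbon to the cationic centre — a 1,2-methyl shift — upgrading the secondary cation to a tertiary one.
The cation rearranges from secondary to tertiary via a 1,2-methyl shift from the adjacent tert-butyl carbon; the tertiary cation is what reacts next.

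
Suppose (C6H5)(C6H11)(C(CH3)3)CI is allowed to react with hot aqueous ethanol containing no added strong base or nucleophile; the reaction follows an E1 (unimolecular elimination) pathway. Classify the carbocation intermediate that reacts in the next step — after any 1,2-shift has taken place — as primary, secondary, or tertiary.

tertiary

Step 1: Rate-determining heterolysis of the C–I bond gives I⁻ and a tertiary carbocation.
No single 1,2-shift to an adjacent carbon would give a more-substituted cation, so no rearrangement occurs.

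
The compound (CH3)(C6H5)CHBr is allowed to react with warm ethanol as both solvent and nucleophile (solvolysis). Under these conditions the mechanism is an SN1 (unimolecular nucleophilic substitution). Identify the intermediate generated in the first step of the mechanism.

secondary carbocation

Step 1: Ionisation: the C–Br σ-bond cleaves heterolytically; both bonding electrons depart with Br⁻, leaving a secondary carbocation at the α-carbon.
After step 1 the species present is a secondary carbocation.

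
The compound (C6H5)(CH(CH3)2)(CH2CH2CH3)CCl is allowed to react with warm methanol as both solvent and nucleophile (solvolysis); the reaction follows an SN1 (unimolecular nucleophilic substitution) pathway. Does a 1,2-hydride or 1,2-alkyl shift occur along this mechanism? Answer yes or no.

The first-formed carbocation is tertiary.
No single 1,2-shift to an adjacent carbon would produce a more-substituted cation than the one already present, so no rearrangement occurs.

no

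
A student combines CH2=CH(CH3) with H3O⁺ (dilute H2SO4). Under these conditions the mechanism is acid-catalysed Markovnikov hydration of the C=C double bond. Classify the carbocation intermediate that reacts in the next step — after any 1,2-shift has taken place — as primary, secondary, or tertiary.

secondary

Step 1: Electrophilic addition begins with the π(C=C) electrons forming a bond to the proton of H3O⁺. Following Markovnikov's rule, the resulting cation is secondary. H2O is released.
No single 1,2-shift to an adjacent carbon would give a more-substituted cation, so no rearrangement occurs.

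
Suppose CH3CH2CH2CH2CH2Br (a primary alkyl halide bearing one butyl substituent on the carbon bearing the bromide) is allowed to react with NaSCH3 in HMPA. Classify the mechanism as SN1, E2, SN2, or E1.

SN2

Conditions: a primary substrate with a strong nucleophile in the polar aprotic solvent HMPA.
These conditions are the textbook signature of the SN2 pathway.
An unhindered substrate with a strong nucleophile in a polar aprotic solvent favours one-step backside displacement.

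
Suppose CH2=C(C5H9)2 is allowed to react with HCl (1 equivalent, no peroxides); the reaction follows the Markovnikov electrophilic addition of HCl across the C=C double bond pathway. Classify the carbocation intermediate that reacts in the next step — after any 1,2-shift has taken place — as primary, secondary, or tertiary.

tertiary

Step 1: Protonation of the alkene by HCl: the π bond acts as the nucleophile and picks up H⁺, giving the more stable (Markovnikov) tertiary carbocation. The H–Cl bond breaks heterolytically, releasing Cl⁻.
No single 1,2-shift to an adjacent carbon would give a more-substituted cation, so no rearrangement occurs.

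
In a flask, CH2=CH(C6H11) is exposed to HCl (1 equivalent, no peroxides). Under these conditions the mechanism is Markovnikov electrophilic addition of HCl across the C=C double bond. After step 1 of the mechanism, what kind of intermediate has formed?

secondary carbocation

Step 1: Electrophilic addition begins with the π(C=C) electrons forming a bond to the proton of HCl. Following Markovnikov's rule, the resulting cation is secondary. The H–Cl bond breaks heterolytically, releasing Cl⁻.
After step 1 the species present is a secondary carbocation.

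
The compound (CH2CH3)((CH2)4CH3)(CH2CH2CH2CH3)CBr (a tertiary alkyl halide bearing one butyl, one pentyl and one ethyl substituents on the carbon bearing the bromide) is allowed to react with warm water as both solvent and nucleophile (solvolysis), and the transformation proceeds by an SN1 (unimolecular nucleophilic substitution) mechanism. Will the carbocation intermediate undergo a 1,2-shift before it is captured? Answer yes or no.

no

The first-formed carbocation is tertiary.
No single 1,2-shift to an adjacent carbon would produce a more-substituted cation than the one already present, so no rearrangement occurs.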